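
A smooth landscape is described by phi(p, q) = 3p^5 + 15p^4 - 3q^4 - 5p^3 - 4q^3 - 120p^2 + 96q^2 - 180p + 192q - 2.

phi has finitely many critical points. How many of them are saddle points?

phi separates as a function of p plus a function of q, so ∇phi=0 decouples.
∂phi/∂p = 15(p - 2)(p + 1)(p + 2)(p + 3) = 0 at p ∈ {-3, -2, -1, 2}; ∂phi/∂q = -12(q - 4)(q + 1)(q + 4) = 0 at q ∈ {-4, -1, 4}.
The Hessian is diagonal: diag(phi_pp, phi_qq). Second derivatives: phi_pp(-3)=-150, phi_pp(-2)=60, phi_pp(-1)=-90, phi_pp(2)=900; phi_qq(-4)=-288, phi_qq(-1)=180, phi_qq(4)=-480.
Saddle points occur where the two diagonal entries have opposite signs: (-3, -1), (-2, -4), (-2, 4), (-1, -1), (2, -4), (2, 4). Count: 6.

6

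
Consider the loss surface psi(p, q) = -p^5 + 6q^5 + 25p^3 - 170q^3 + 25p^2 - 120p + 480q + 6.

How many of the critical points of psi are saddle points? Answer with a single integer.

psi separates as a function of p plus a function of q, so ∇psi=0 decouples.
∂psi/∂p = -5(p - 4)(p - 1)(p + 2)(p + 3) = 0 at p ∈ {-3, -2, 1, 4}; ∂psi/∂q = 30(q - 4)(q - 1)(q + 1)(q + 4) = 0 at q ∈ {-4, -1, 1, 4}.
The Hessian is diagonal: diag(psi_pp, psi_qq). Second derivatives: psi_pp(-3)=140, psi_pp(-2)=-90, psi_pp(1)=180, psi_pp(4)=-630; psi_qq(-4)=-3600, psi_qq(-1)=900, psi_qq(1)=-900, psi_qq(4)=3600.
Saddle points occur where the two diagonal entries have opposite signs: (-3, -4), (-3, 1), (-2, -1), (-2, 4), (1, -4), (1, 1), (4, -1), (4, 4). Count: 8.

8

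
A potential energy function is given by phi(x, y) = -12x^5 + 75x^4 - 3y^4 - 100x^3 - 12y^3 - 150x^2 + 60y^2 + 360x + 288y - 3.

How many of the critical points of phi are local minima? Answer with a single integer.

2

phi separates as a function of x plus a function of y, so ∇phi=0 decouples.
∂phi/∂x = -60(x - 3)(x - 2)(x - 1)(x + 1) = 0 at x ∈ {-1, 1, 2, 3}; ∂phi/∂y = -12(y - 3)(y + 2)(y + 4) = 0 at y ∈ {-4, -2, 3}.
The Hessian is diagonal: diag(phi_xx, phi_yy). Second derivatives: phi_xx(-1)=1440, phi_xx(1)=-240, phi_xx(2)=180, phi_xx(3)=-480; phi_yy(-4)=-168, phi_yy(-2)=120, phi_yy(3)=-420.
Local minima occur where both diagonal entries positive: (-1, -2), (2, -2). Count: 2.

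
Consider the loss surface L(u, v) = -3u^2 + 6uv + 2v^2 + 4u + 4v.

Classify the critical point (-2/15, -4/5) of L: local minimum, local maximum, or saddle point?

saddle point

The Hessian of L is constant: H = [[-6, 6], [6, 4]].
det(H) = (-6)·4 − 6² = -60.
Since det(H) < 0, H is indefinite and the critical point is a saddle point.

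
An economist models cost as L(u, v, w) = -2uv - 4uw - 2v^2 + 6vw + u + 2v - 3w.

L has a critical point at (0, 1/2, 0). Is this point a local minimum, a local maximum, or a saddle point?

The Hessian is constant: H = [[0, -2, -4], [-2, -4, 6], [-4, 6, 0]].
Leading principal minors: Δ₁ = 0, Δ₂ = -4, Δ₃ = 160.
The minors fit neither the all-positive nor the alternating-sign pattern, so H is indefinite: a saddle point.

saddle point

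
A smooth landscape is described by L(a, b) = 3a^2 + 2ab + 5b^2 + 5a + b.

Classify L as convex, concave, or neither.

convex

L is quadratic, so its Hessian is the constant matrix H = [[6, 2], [2, 10]].
det(H) = 56, tr(H) = 16.
det(H) > 0 and tr(H) > 0, so H is positive definite everywhere: convex.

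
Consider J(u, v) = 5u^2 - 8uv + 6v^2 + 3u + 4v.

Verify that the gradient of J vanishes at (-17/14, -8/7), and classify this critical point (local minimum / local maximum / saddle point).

local minimum

∇J = (10u - 8v + 3, -8u + 12v + 4); substituting (-17/14, -8/7) gives ∇J = (0, 0), so (-17/14, -8/7) is indeed a critical point.
The Hessian of J is constant: H = [[10, -8], [-8, 12]].
det(H) = 10·12 − (-8)² = 56.
det(H) > 0 and tr(H) = 22 > 0, so H is positive definite and the point is a local minimum.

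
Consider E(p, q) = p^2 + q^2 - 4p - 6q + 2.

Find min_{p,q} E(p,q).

E(p,q) separates as A(p) + B(q) + 2, so its minimum is min A + min B + 2.
A'(p) = 2p - 4 vanishes at p ∈ {2}; B'(q) = 2q - 6 vanishes at q ∈ {3}.
Local minima of A (where A''>0): A(2)=-4. Local minima of B: B(3)=-9.
So the global minimum of E is A(2) + B(3) + 2 = -4 − 9 + 2 = -11, attained at (2, 3).

-11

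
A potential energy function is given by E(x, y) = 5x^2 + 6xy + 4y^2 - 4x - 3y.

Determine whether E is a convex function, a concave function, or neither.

convex

E is quadratic, so its Hessian is the constant matrix H = [[10, 6], [6, 8]].
det(H) = 44, tr(H) = 18.
det(H) > 0 and tr(H) > 0, so H is positive definite everywhere: convex.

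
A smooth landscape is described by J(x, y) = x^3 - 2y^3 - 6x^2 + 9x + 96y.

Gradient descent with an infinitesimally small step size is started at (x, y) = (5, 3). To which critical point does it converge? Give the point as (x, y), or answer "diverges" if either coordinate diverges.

(3, -4)

J is separable, so gradient descent decouples: x follows -∂J/∂x, y follows -∂J/∂y.
∂J/∂x = 3(x - 3)(x - 1); at x=5 this is 24, so x decreases.
∂J/∂y = -6(y - 4)(y + 4); at y=3 this is 42, so y decreases.
x converges to its nearest critical value 3 (a local min of the x-part); y converges to -4. The iterate converges to (3, -4).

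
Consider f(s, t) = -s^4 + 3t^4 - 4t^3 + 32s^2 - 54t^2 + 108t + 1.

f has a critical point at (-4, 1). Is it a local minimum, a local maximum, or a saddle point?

The mixed partial ∂²f/∂s∂t is 0, so the Hessian at any point is diag(f_ss, f_tt) = diag(4(-3s^2 + 16), 12(3t^2 - 2t - 9)).
At (-4, 1): H = diag(-128, -96).
Both eigenvalues are negative, so H is negative definite: a local maximum.

local maximum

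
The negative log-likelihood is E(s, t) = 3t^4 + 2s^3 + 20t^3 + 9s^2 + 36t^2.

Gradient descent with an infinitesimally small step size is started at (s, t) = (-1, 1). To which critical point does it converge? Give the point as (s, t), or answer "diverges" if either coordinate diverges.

E is separable, so gradient descent decouples: s follows -∂E/∂s, t follows -∂E/∂t.
∂E/∂s = 6s(s + 3); at s=-1 this is -12, so s increases.
∂E/∂t = 12t(t + 2)(t + 3); at t=1 this is 144, so t decreases.
s converges to its nearest critical value 0 (a local min of the s-part); t converges to 0. The iterate converges to (0, 0).

(0, 0)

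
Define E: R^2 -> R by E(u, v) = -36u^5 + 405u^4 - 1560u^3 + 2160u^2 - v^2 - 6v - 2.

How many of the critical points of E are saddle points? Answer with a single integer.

2

E separates as a function of u plus a function of v, so ∇E=0 decouples.
∂E/∂u = -180u(u - 4)(u - 3)(u - 2) = 0 at u ∈ {0, 2, 3, 4}; ∂E/∂v = -2(v + 3) = 0 at v ∈ {-3}.
The Hessian is diagonal: diag(E_uu, E_vv). Second derivatives: E_uu(0)=4320, E_uu(2)=-720, E_uu(3)=540, E_uu(4)=-1440; E_vv(-3)=-2.
Saddle points occur where the two diagonal entries have opposite signs: (0, -3), (3, -3). Count: 2.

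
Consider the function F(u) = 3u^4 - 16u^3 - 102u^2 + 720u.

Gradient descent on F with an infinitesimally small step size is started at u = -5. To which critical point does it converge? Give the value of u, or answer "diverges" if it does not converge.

-4

F'(u) = 12(u - 5)(u - 3)(u + 4), so F'(-5) = -960.
Gradient descent moves in the -F' direction, i.e. u is increasing.
The nearest critical point in that direction is u = -4, where F'' = 756 > 0 (a local minimum). The iterate converges there.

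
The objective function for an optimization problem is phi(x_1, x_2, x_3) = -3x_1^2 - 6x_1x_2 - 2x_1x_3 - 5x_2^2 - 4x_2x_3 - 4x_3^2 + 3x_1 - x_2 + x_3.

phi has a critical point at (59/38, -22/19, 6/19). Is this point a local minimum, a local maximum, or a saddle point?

The Hessian is constant: H = [[-6, -6, -2], [-6, -10, -4], [-2, -4, -8]].
Leading principal minors: Δ₁ = -6, Δ₂ = 24, Δ₃ = -152.
The minors alternate sign starting negative (−, +, −), so H is negative definite: a local maximum.

local maximum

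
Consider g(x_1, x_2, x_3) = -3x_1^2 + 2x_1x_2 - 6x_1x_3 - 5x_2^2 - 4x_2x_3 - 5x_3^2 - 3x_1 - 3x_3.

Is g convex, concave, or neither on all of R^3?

g is quadratic, so its Hessian is the constant matrix H = [[-6, 2, -6], [2, -10, -4], [-6, -4, -10]].
Leading principal minors: -6, 56, -8.
Signs alternate −, +, − ⇒ H ≺ 0 ⇒ concave.

concave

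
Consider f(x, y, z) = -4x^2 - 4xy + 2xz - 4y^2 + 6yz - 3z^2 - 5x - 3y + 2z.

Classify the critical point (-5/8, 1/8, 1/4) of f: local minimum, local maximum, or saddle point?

local maximum

The Hessian is constant: H = [[-8, -4, 2], [-4, -8, 6], [2, 6, -6]].
Leading principal minors: Δ₁ = -8, Δ₂ = 48, Δ₃ = -64.
The minors alternate sign starting negative (−, +, −), so H is negative definite: a local maximum.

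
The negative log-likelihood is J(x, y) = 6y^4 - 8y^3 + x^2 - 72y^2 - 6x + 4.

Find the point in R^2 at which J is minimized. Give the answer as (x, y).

(3, 3)

J(x,y) separates as P(x) + Q(y) + 4, so its minimum is min P + min Q + 4.
P'(x) = 2x - 6 vanishes at x ∈ {3}; Q'(y) = 24y(y - 3)(y + 2) vanishes at y ∈ {-2, 0, 3}.
Local minima of P (where P''>0): P(3)=-9. Local minima of Q: Q(-2)=-128, Q(3)=-378.
So the global minimum of J is P(3) + Q(3) + 4 = -9 − 378 + 4 = -383, attained at (3, 3).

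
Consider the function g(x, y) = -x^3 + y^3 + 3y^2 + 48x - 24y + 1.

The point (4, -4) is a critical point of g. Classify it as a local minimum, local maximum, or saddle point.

local maximum

The mixed partial ∂²g/∂x∂y is 0, so the Hessian at any point is diag(g_xx, g_yy) = diag(-6x, 6(y + 1)).
At (4, -4): H = diag(-24, -18).
Both eigenvalues are negative, so H is negative definite: a local maximum.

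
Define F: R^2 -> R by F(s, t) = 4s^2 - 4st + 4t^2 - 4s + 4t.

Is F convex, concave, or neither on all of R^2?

convex

F is quadratic, so its Hessian is the constant matrix H = [[8, -4], [-4, 8]].
det(H) = 48, tr(H) = 16.
det(H) > 0 and tr(H) > 0, so H is positive definite everywhere: convex.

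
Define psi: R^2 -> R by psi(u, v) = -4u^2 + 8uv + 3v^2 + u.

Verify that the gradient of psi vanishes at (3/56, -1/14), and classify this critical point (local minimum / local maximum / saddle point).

∇psi = (-8u + 8v + 1, 8u + 6v); substituting (3/56, -1/14) gives ∇psi = (0, 0), so (3/56, -1/14) is indeed a critical point.
The Hessian of psi is constant: H = [[-8, 8], [8, 6]].
det(H) = (-8)·6 − 8² = -112.
Since det(H) < 0, H is indefinite and the critical point is a saddle point.

saddle point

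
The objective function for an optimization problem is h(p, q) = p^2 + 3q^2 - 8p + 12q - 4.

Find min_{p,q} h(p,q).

h(p,q) separates as A(p) + B(q) − 4, so its minimum is min A + min B − 4.
A'(p) = 2p - 8 vanishes at p ∈ {4}; B'(q) = 6q + 12 vanishes at q ∈ {-2}.
Local minima of A (where A''>0): A(4)=-16. Local minima of B: B(-2)=-12.
So the global minimum of h is A(4) + B(-2) − 4 = -16 − 12 − 4 = -32, attained at (4, -2).

-32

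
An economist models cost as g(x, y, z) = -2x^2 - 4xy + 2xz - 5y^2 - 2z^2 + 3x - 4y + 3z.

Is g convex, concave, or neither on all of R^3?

g is quadratic, so its Hessian is the constant matrix H = [[-4, -4, 2], [-4, -10, 0], [2, 0, -4]].
Leading principal minors: -4, 24, -56.
Signs alternate −, +, − ⇒ H ≺ 0 ⇒ concave.

concave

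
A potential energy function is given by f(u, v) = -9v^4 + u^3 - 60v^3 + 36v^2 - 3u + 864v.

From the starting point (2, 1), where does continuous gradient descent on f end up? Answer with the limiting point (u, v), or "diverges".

f is separable, so gradient descent decouples: u follows -∂f/∂u, v follows -∂f/∂v.
∂f/∂u = 3(u - 1)(u + 1); at u=2 this is 9, so u decreases.
∂f/∂v = -36(v - 2)(v + 3)(v + 4); at v=1 this is 720, so v decreases.
u converges to its nearest critical value 1 (a local min of the u-part); v converges to -3. The iterate converges to (1, -3).

(1, -3)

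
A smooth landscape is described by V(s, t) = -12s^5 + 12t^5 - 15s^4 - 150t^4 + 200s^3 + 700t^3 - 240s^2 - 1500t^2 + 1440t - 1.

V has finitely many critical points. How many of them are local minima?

V separates as a function of s plus a function of t, so ∇V=0 decouples.
∂V/∂s = -60s(s - 2)(s - 1)(s + 4) = 0 at s ∈ {-4, 0, 1, 2}; ∂V/∂t = 60(t - 4)(t - 3)(t - 2)(t - 1) = 0 at t ∈ {1, 2, 3, 4}.
The Hessian is diagonal: diag(V_ss, V_tt). Second derivatives: V_ss(-4)=7200, V_ss(0)=-480, V_ss(1)=300, V_ss(2)=-720; V_tt(1)=-360, V_tt(2)=120, V_tt(3)=-120, V_tt(4)=360.
Local minima occur where both diagonal entries positive: (-4, 2), (-4, 4), (1, 2), (1, 4). Count: 4.

4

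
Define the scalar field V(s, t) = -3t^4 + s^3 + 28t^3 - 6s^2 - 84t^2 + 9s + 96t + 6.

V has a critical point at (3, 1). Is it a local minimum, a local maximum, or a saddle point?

The mixed partial ∂²V/∂s∂t is 0, so the Hessian at any point is diag(V_ss, V_tt) = diag(6(s - 2), 12(-3t^2 + 14t - 14)).
At (3, 1): H = diag(6, -36).
The eigenvalues have opposite signs, so H is indefinite: a saddle point.

saddle point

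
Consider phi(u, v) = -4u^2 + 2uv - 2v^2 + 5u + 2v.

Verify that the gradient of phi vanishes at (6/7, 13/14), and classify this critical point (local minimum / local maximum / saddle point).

local maximum

∇phi = (-8u + 2v + 5, 2u - 4v + 2); substituting (6/7, 13/14) gives ∇phi = (0, 0), so (6/7, 13/14) is indeed a critical point.
The Hessian of phi is constant: H = [[-8, 2], [2, -4]].
det(H) = (-8)·(-4) − 2² = 28.
det(H) > 0 and tr(H) = -12 < 0, so H is negative definite and the point is a local maximum.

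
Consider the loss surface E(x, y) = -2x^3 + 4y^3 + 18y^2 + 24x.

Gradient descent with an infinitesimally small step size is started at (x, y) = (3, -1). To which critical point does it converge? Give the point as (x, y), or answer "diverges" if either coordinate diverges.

E is separable, so gradient descent decouples: x follows -∂E/∂x, y follows -∂E/∂y.
∂E/∂x = -6(x - 2)(x + 2); at x=3 this is -30, so x increases.
∂E/∂y = 12y(y + 3); at y=-1 this is -24, so y increases.
The x-coordinate has no critical point in that direction and runs off to infinity.

diverges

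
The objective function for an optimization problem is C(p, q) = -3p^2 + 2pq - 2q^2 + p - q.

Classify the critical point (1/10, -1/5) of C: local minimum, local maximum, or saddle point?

The Hessian of C is constant: H = [[-6, 2], [2, -4]].
det(H) = (-6)·(-4) − 2² = 20.
det(H) > 0 and tr(H) = -10 < 0, so H is negative definite and the point is a local maximum.

local maximum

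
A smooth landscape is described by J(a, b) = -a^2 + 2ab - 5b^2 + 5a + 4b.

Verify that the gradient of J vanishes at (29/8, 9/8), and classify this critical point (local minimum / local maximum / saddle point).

local maximum

∇J = (-2a + 2b + 5, 2a - 10b + 4); substituting (29/8, 9/8) gives ∇J = (0, 0), so (29/8, 9/8) is indeed a critical point.
The Hessian of J is constant: H = [[-2, 2], [2, -10]].
det(H) = (-2)·(-10) − 2² = 16.
det(H) > 0 and tr(H) = -12 < 0, so H is negative definite and the point is a local maximum.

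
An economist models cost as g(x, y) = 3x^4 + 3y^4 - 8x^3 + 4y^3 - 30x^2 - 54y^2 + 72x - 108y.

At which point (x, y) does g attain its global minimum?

g(x,y) separates as P(x) + Q(y), so its minimum is min P + min Q.
P'(x) = 12(x - 3)(x - 1)(x + 2) vanishes at x ∈ {-2, 1, 3}; Q'(y) = 12(y - 3)(y + 1)(y + 3) vanishes at y ∈ {-3, -1, 3}.
Local minima of P (where P''>0): P(-2)=-152, P(3)=-27. Local minima of Q: Q(-3)=-27, Q(3)=-459.
So the global minimum of g is P(-2) + Q(3) = -152 − 459 = -611, attained at (-2, 3).

(-2, 3)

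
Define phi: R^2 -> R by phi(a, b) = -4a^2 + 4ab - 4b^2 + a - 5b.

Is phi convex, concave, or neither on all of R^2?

concave

phi is quadratic, so its Hessian is the constant matrix H = [[-8, 4], [4, -8]].
det(H) = 48, tr(H) = -16.
det(H) > 0 and tr(H) < 0, so H is negative definite everywhere: concave.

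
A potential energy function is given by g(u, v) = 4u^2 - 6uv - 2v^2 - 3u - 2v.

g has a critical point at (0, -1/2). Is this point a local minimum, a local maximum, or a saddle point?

The Hessian of g is constant: H = [[8, -6], [-6, -4]].
det(H) = 8·(-4) − (-6)² = -68.
Since det(H) < 0, H is indefinite and the critical point is a saddle point.

saddle point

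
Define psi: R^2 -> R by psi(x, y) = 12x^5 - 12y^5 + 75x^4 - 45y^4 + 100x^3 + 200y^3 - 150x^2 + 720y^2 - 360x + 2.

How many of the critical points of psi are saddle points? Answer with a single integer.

8

psi separates as a function of x plus a function of y, so ∇psi=0 decouples.
∂psi/∂x = 60(x - 1)(x + 1)(x + 2)(x + 3) = 0 at x ∈ {-3, -2, -1, 1}; ∂psi/∂y = -60y(y - 3)(y + 2)(y + 4) = 0 at y ∈ {-4, -2, 0, 3}.
The Hessian is diagonal: diag(psi_xx, psi_yy). Second derivatives: psi_xx(-3)=-480, psi_xx(-2)=180, psi_xx(-1)=-240, psi_xx(1)=1440; psi_yy(-4)=3360, psi_yy(-2)=-1200, psi_yy(0)=1440, psi_yy(3)=-6300.
Saddle points occur where the two diagonal entries have opposite signs: (-3, -4), (-3, 0), (-2, -2), (-2, 3), (-1, -4), (-1, 0), (1, -2), (1, 3). Count: 8.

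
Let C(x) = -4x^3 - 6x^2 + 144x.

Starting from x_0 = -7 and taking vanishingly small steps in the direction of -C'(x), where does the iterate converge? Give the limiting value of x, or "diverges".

-4

C'(x) = -12(x - 3)(x + 4), so C'(-7) = -360.
Gradient descent moves in the -C' direction, i.e. x is increasing.
The nearest critical point in that direction is x = -4, where C'' = 84 > 0 (a local minimum). The iterate converges there.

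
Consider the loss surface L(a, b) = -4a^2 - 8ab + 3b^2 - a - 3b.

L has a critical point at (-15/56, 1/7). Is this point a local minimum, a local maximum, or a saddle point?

The Hessian of L is constant: H = [[-8, -8], [-8, 6]].
det(H) = (-8)·6 − (-8)² = -112.
Since det(H) < 0, H is indefinite and the critical point is a saddle point.

saddle point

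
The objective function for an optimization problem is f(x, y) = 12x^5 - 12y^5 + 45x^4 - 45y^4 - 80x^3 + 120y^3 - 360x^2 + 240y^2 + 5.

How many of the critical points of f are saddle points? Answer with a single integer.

f separates as a function of x plus a function of y, so ∇f=0 decouples.
∂f/∂x = 60x(x - 2)(x + 2)(x + 3) = 0 at x ∈ {-3, -2, 0, 2}; ∂f/∂y = -60y(y - 2)(y + 1)(y + 4) = 0 at y ∈ {-4, -1, 0, 2}.
The Hessian is diagonal: diag(f_xx, f_yy). Second derivatives: f_xx(-3)=-900, f_xx(-2)=480, f_xx(0)=-720, f_xx(2)=2400; f_yy(-4)=4320, f_yy(-1)=-540, f_yy(0)=480, f_yy(2)=-2160.
Saddle points occur where the two diagonal entries have opposite signs: (-3, -4), (-3, 0), (-2, -1), (-2, 2), (0, -4), (0, 0), (2, -1), (2, 2). Count: 8.

8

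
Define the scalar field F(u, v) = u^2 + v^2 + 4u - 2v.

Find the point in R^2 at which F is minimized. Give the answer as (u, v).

F(u,v) separates as P(u) + Q(v), so its minimum is min P + min Q.
P'(u) = 2u + 4 vanishes at u ∈ {-2}; Q'(v) = 2v - 2 vanishes at v ∈ {1}.
Local minima of P (where P''>0): P(-2)=-4. Local minima of Q: Q(1)=-1.
So the global minimum of F is P(-2) + Q(1) = -4 − 1 = -5, attained at (-2, 1).

(-2, 1)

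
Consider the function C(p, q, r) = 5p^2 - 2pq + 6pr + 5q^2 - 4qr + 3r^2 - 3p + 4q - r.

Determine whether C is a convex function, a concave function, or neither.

C is quadratic, so its Hessian is the constant matrix H = [[10, -2, 6], [-2, 10, -4], [6, -4, 6]].
Leading principal minors: 10, 96, 152.
All positive ⇒ H ≻ 0 ⇒ convex.

convex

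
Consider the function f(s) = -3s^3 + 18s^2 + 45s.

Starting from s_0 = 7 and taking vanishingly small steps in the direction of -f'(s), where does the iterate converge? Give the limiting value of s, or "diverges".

diverges

f'(s) = -9(s - 5)(s + 1), so f'(7) = -144.
Gradient descent moves in the -f' direction, i.e. s is increasing.
There is no critical point above s=7, and f' keeps the same sign, so the iterate runs off to +∞.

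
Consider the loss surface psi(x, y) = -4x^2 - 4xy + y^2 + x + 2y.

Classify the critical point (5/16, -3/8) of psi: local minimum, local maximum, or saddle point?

saddle point

The Hessian of psi is constant: H = [[-8, -4], [-4, 2]].
det(H) = (-8)·2 − (-4)² = -32.
Since det(H) < 0, H is indefinite and the critical point is a saddle point.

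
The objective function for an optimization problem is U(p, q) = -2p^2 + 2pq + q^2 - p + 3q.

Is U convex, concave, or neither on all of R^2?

U is quadratic, so its Hessian is the constant matrix H = [[-4, 2], [2, 2]].
det(H) = -12, tr(H) = -2.
det(H) < 0, so H is indefinite: neither convex nor concave.

neither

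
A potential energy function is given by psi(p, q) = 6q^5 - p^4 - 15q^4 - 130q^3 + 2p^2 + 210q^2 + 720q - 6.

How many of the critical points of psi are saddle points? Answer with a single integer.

6

psi separates as a function of p plus a function of q, so ∇psi=0 decouples.
∂psi/∂p = -4p(p - 1)(p + 1) = 0 at p ∈ {-1, 0, 1}; ∂psi/∂q = 30(q - 4)(q - 2)(q + 1)(q + 3) = 0 at q ∈ {-3, -1, 2, 4}.
The Hessian is diagonal: diag(psi_pp, psi_qq). Second derivatives: psi_pp(-1)=-8, psi_pp(0)=4, psi_pp(1)=-8; psi_qq(-3)=-2100, psi_qq(-1)=900, psi_qq(2)=-900, psi_qq(4)=2100.
Saddle points occur where the two diagonal entries have opposite signs: (-1, -1), (-1, 4), (0, -3), (0, 2), (1, -1), (1, 4). Count: 6.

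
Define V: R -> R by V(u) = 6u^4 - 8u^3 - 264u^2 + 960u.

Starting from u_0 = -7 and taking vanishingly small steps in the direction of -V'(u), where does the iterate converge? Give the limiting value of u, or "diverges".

-5

V'(u) = 24(u - 4)(u - 2)(u + 5), so V'(-7) = -4752.
Gradient descent moves in the -V' direction, i.e. u is increasing.
The nearest critical point in that direction is u = -5, where V'' = 1512 > 0 (a local minimum). The iterate converges there.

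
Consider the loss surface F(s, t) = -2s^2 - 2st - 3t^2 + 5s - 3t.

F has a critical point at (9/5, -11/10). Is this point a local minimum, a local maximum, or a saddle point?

local maximum

The Hessian of F is constant: H = [[-4, -2], [-2, -6]].
det(H) = (-4)·(-6) − (-2)² = 20.
det(H) > 0 and tr(H) = -10 < 0, so H is negative definite and the point is a local maximum.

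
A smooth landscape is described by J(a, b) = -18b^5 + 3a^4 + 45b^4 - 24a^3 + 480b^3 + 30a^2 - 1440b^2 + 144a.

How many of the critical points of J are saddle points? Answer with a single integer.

J separates as a function of a plus a function of b, so ∇J=0 decouples.
∂J/∂a = 12(a - 4)(a - 3)(a + 1) = 0 at a ∈ {-1, 3, 4}; ∂J/∂b = -90b(b - 4)(b - 2)(b + 4) = 0 at b ∈ {-4, 0, 2, 4}.
The Hessian is diagonal: diag(J_aa, J_bb). Second derivatives: J_aa(-1)=240, J_aa(3)=-48, J_aa(4)=60; J_bb(-4)=17280, J_bb(0)=-2880, J_bb(2)=2160, J_bb(4)=-5760.
Saddle points occur where the two diagonal entries have opposite signs: (-1, 0), (-1, 4), (3, -4), (3, 2), (4, 0), (4, 4). Count: 6.

6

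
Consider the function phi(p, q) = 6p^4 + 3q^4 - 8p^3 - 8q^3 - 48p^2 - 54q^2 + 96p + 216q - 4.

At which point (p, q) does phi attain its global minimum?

phi(p,q) separates as A(p) + B(q) − 4, so its minimum is min A + min B − 4.
A'(p) = 24(p - 2)(p - 1)(p + 2) vanishes at p ∈ {-2, 1, 2}; B'(q) = 12(q - 3)(q - 2)(q + 3) vanishes at q ∈ {-3, 2, 3}.
Local minima of A (where A''>0): A(-2)=-224, A(2)=32. Local minima of B: B(-3)=-675, B(3)=189.
So the global minimum of phi is A(-2) + B(-3) − 4 = -224 − 675 − 4 = -903, attained at (-2, -3).

(-2, -3)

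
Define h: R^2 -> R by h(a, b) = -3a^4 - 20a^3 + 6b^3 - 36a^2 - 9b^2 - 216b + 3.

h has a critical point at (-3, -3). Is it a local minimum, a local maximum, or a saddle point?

The mixed partial ∂²h/∂a∂b is 0, so the Hessian at any point is diag(h_aa, h_bb) = diag(-12(3a^2 + 10a + 6), 18(2b - 1)).
At (-3, -3): H = diag(-36, -126).
Both eigenvalues are negative, so H is negative definite: a local maximum.

local maximum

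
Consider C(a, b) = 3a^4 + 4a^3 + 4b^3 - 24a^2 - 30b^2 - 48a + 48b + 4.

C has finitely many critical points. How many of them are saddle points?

3

C separates as a function of a plus a function of b, so ∇C=0 decouples.
∂C/∂a = 12(a - 2)(a + 1)(a + 2) = 0 at a ∈ {-2, -1, 2}; ∂C/∂b = 12(b - 4)(b - 1) = 0 at b ∈ {1, 4}.
The Hessian is diagonal: diag(C_aa, C_bb). Second derivatives: C_aa(-2)=48, C_aa(-1)=-36, C_aa(2)=144; C_bb(1)=-36, C_bb(4)=36.
Saddle points occur where the two diagonal entries have opposite signs: (-2, 1), (-1, 4), (2, 1). Count: 3.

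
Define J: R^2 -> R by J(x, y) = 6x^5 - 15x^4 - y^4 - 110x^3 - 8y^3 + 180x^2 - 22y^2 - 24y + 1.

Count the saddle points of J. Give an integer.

6

J separates as a function of x plus a function of y, so ∇J=0 decouples.
∂J/∂x = 30x(x - 4)(x - 1)(x + 3) = 0 at x ∈ {-3, 0, 1, 4}; ∂J/∂y = -4(y + 1)(y + 2)(y + 3) = 0 at y ∈ {-3, -2, -1}.
The Hessian is diagonal: diag(J_xx, J_yy). Second derivatives: J_xx(-3)=-2520, J_xx(0)=360, J_xx(1)=-360, J_xx(4)=2520; J_yy(-3)=-8, J_yy(-2)=4, J_yy(-1)=-8.
Saddle points occur where the two diagonal entries have opposite signs: (-3, -2), (0, -3), (0, -1), (1, -2), (4, -3), (4, -1). Count: 6.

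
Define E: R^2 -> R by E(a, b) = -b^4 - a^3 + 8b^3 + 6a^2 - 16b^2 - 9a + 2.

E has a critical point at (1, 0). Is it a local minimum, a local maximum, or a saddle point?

The mixed partial ∂²E/∂a∂b is 0, so the Hessian at any point is diag(E_aa, E_bb) = diag(6(-a + 2), 4(-3b^2 + 12b - 8)).
At (1, 0): H = diag(6, -32).
The eigenvalues have opposite signs, so H is indefinite: a saddle point.

saddle point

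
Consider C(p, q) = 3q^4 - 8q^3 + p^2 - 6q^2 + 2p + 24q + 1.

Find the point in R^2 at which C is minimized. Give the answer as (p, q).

C(p,q) separates as A(p) + B(q) + 1, so its minimum is min A + min B + 1.
A'(p) = 2p + 2 vanishes at p ∈ {-1}; B'(q) = 12(q - 2)(q - 1)(q + 1) vanishes at q ∈ {-1, 1, 2}.
Local minima of A (where A''>0): A(-1)=-1. Local minima of B: B(-1)=-19, B(2)=8.
So the global minimum of C is A(-1) + B(-1) + 1 = -1 − 19 + 1 = -19, attained at (-1, -1).

(-1, -1)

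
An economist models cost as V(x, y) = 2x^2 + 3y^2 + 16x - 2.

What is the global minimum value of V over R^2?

V(x,y) separates as P(x) + Q(y) − 2, so its minimum is min P + min Q − 2.
P'(x) = 4x + 16 vanishes at x ∈ {-4}; Q'(y) = 6y vanishes at y ∈ {0}.
Local minima of P (where P''>0): P(-4)=-32. Local minima of Q: Q(0)=0.
So the global minimum of V is P(-4) + Q(0) − 2 = -32 + 0 − 2 = -34, attained at (-4, 0).

-34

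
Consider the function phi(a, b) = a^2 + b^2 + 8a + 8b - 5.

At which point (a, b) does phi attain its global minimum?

phi(a,b) separates as P(a) + Q(b) − 5, so its minimum is min P + min Q − 5.
P'(a) = 2a + 8 vanishes at a ∈ {-4}; Q'(b) = 2b + 8 vanishes at b ∈ {-4}.
Local minima of P (where P''>0): P(-4)=-16. Local minima of Q: Q(-4)=-16.
So the global minimum of phi is P(-4) + Q(-4) − 5 = -16 − 16 − 5 = -37, attained at (-4, -4).

(-4, -4)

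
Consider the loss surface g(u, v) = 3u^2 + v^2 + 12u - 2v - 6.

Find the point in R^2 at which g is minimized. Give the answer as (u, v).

(-2, 1)

g(u,v) separates as P(u) + Q(v) − 6, so its minimum is min P + min Q − 6.
P'(u) = 6u + 12 vanishes at u ∈ {-2}; Q'(v) = 2v - 2 vanishes at v ∈ {1}.
Local minima of P (where P''>0): P(-2)=-12. Local minima of Q: Q(1)=-1.
So the global minimum of g is P(-2) + Q(1) − 6 = -12 − 1 − 6 = -19, attained at (-2, 1).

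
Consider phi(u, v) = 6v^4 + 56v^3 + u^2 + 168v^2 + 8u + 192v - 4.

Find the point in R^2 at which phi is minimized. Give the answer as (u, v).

phi(u,v) separates as P(u) + Q(v) − 4, so its minimum is min P + min Q − 4.
P'(u) = 2u + 8 vanishes at u ∈ {-4}; Q'(v) = 24(v + 1)(v + 2)(v + 4) vanishes at v ∈ {-4, -2, -1}.
Local minima of P (where P''>0): P(-4)=-16. Local minima of Q: Q(-4)=-128, Q(-1)=-74.
So the global minimum of phi is P(-4) + Q(-4) − 4 = -16 − 128 − 4 = -148, attained at (-4, -4).

(-4, -4)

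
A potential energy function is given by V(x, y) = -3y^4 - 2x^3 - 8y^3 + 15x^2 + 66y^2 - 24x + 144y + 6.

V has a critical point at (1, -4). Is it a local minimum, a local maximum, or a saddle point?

The mixed partial ∂²V/∂x∂y is 0, so the Hessian at any point is diag(V_xx, V_yy) = diag(6(-2x + 5), 12(-3y^2 - 4y + 11)).
At (1, -4): H = diag(18, -252).
The eigenvalues have opposite signs, so H is indefinite: a saddle point.

saddle point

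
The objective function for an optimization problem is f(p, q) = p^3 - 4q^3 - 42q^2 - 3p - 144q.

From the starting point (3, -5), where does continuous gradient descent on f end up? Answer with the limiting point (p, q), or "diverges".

f is separable, so gradient descent decouples: p follows -∂f/∂p, q follows -∂f/∂q.
∂f/∂p = 3(p - 1)(p + 1); at p=3 this is 24, so p decreases.
∂f/∂q = -12(q + 3)(q + 4); at q=-5 this is -24, so q increases.
p converges to its nearest critical value 1 (a local min of the p-part); q converges to -4. The iterate converges to (1, -4).

(1, -4)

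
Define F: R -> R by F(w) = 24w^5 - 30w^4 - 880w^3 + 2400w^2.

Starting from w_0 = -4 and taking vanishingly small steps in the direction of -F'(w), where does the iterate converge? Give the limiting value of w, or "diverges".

0

F'(w) = 120w(w - 4)(w - 2)(w + 5), so F'(-4) = -23040.
Gradient descent moves in the -F' direction, i.e. w is increasing.
The nearest critical point in that direction is w = 0, where F'' = 4800 > 0 (a local minimum). The iterate converges there.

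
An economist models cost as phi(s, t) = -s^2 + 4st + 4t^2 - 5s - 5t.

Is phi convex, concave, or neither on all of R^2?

neither

phi is quadratic, so its Hessian is the constant matrix H = [[-2, 4], [4, 8]].
det(H) = -32, tr(H) = 6.
det(H) < 0, so H is indefinite: neither convex nor concave.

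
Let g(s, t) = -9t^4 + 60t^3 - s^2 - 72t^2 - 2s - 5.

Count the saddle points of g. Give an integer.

g separates as a function of s plus a function of t, so ∇g=0 decouples.
∂g/∂s = -2(s + 1) = 0 at s ∈ {-1}; ∂g/∂t = -36t(t - 4)(t - 1) = 0 at t ∈ {0, 1, 4}.
The Hessian is diagonal: diag(g_ss, g_tt). Second derivatives: g_ss(-1)=-2; g_tt(0)=-144, g_tt(1)=108, g_tt(4)=-432.
Saddle points occur where the two diagonal entries have opposite signs: (-1, 1). Count: 1.

1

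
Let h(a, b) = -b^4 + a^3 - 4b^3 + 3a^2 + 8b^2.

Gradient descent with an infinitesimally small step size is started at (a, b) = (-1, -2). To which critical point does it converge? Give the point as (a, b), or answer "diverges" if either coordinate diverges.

(0, 0)

h is separable, so gradient descent decouples: a follows -∂h/∂a, b follows -∂h/∂b.
∂h/∂a = 3a(a + 2); at a=-1 this is -3, so a increases.
∂h/∂b = -4b(b - 1)(b + 4); at b=-2 this is -48, so b increases.
a converges to its nearest critical value 0 (a local min of the a-part); b converges to 0. The iterate converges to (0, 0).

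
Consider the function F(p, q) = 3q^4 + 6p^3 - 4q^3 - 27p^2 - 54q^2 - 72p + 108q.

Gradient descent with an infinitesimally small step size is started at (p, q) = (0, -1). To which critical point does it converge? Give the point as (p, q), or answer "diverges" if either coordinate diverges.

F is separable, so gradient descent decouples: p follows -∂F/∂p, q follows -∂F/∂q.
∂F/∂p = 18(p - 4)(p + 1); at p=0 this is -72, so p increases.
∂F/∂q = 12(q - 3)(q - 1)(q + 3); at q=-1 this is 192, so q decreases.
p converges to its nearest critical value 4 (a local min of the p-part); q converges to -3. The iterate converges to (4, -3).

(4, -3)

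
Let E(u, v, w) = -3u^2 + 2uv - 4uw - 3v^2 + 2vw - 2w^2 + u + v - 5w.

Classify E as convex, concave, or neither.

E is quadratic, so its Hessian is the constant matrix H = [[-6, 2, -4], [2, -6, 2], [-4, 2, -4]].
Leading principal minors: -6, 32, -40.
Signs alternate −, +, − ⇒ H ≺ 0 ⇒ concave.

concave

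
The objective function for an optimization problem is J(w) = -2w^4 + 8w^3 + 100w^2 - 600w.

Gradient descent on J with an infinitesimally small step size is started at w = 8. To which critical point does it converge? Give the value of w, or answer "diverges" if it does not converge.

diverges

J'(w) = -8(w - 5)(w - 3)(w + 5), so J'(8) = -1560.
Gradient descent moves in the -J' direction, i.e. w is increasing.
There is no critical point above w=8, and J' keeps the same sign, so the iterate runs off to +∞.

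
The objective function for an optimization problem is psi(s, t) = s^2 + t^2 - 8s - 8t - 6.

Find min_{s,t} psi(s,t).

psi(s,t) separates as P(s) + Q(t) − 6, so its minimum is min P + min Q − 6.
P'(s) = 2s - 8 vanishes at s ∈ {4}; Q'(t) = 2(t - 4) vanishes at t ∈ {4}.
Local minima of P (where P''>0): P(4)=-16. Local minima of Q: Q(4)=-16.
So the global minimum of psi is P(4) + Q(4) − 6 = -16 − 16 − 6 = -38, attained at (4, 4).

-38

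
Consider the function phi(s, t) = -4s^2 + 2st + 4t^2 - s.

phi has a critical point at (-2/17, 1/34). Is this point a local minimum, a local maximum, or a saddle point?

saddle point

The Hessian of phi is constant: H = [[-8, 2], [2, 8]].
det(H) = (-8)·8 − 2² = -68.
Since det(H) < 0, H is indefinite and the critical point is a saddle point.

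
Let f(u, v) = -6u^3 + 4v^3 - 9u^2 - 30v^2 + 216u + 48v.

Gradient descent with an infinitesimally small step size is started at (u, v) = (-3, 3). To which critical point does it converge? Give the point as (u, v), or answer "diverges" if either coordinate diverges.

(-4, 4)

f is separable, so gradient descent decouples: u follows -∂f/∂u, v follows -∂f/∂v.
∂f/∂u = -18(u - 3)(u + 4); at u=-3 this is 108, so u decreases.
∂f/∂v = 12(v - 4)(v - 1); at v=3 this is -24, so v increases.
u converges to its nearest critical value -4 (a local min of the u-part); v converges to 4. The iterate converges to (-4, 4).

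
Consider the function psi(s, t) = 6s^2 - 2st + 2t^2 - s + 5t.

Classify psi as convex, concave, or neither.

convex

psi is quadratic, so its Hessian is the constant matrix H = [[12, -2], [-2, 4]].
det(H) = 44, tr(H) = 16.
det(H) > 0 and tr(H) > 0, so H is positive definite everywhere: convex.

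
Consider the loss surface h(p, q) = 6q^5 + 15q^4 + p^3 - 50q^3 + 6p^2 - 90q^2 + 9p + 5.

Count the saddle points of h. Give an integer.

4

h separates as a function of p plus a function of q, so ∇h=0 decouples.
∂h/∂p = 3(p + 1)(p + 3) = 0 at p ∈ {-3, -1}; ∂h/∂q = 30q(q - 2)(q + 1)(q + 3) = 0 at q ∈ {-3, -1, 0, 2}.
The Hessian is diagonal: diag(h_pp, h_qq). Second derivatives: h_pp(-3)=-6, h_pp(-1)=6; h_qq(-3)=-900, h_qq(-1)=180, h_qq(0)=-180, h_qq(2)=900.
Saddle points occur where the two diagonal entries have opposite signs: (-3, -1), (-3, 2), (-1, -3), (-1, 0). Count: 4.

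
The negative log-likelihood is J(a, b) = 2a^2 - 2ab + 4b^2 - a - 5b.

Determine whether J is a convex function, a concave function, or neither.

convex

J is quadratic, so its Hessian is the constant matrix H = [[4, -2], [-2, 8]].
det(H) = 28, tr(H) = 12.
det(H) > 0 and tr(H) > 0, so H is positive definite everywhere: convex.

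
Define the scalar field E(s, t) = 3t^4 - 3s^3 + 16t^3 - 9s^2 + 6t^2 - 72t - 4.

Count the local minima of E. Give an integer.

2

E separates as a function of s plus a function of t, so ∇E=0 decouples.
∂E/∂s = -9s(s + 2) = 0 at s ∈ {-2, 0}; ∂E/∂t = 12(t - 1)(t + 2)(t + 3) = 0 at t ∈ {-3, -2, 1}.
The Hessian is diagonal: diag(E_ss, E_tt). Second derivatives: E_ss(-2)=18, E_ss(0)=-18; E_tt(-3)=48, E_tt(-2)=-36, E_tt(1)=144.
Local minima occur where both diagonal entries positive: (-2, -3), (-2, 1). Count: 2.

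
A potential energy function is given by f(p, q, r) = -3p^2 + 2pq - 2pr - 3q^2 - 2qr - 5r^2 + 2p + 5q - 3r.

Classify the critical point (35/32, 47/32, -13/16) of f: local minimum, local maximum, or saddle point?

local maximum

The Hessian is constant: H = [[-6, 2, -2], [2, -6, -2], [-2, -2, -10]].
Leading principal minors: Δ₁ = -6, Δ₂ = 32, Δ₃ = -256.
The minors alternate sign starting negative (−, +, −), so H is negative definite: a local maximum.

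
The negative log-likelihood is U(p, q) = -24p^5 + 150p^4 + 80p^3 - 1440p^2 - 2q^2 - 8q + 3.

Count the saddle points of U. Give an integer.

U separates as a function of p plus a function of q, so ∇U=0 decouples.
∂U/∂p = -120p(p - 4)(p - 3)(p + 2) = 0 at p ∈ {-2, 0, 3, 4}; ∂U/∂q = -4(q + 2) = 0 at q ∈ {-2}.
The Hessian is diagonal: diag(U_pp, U_qq). Second derivatives: U_pp(-2)=7200, U_pp(0)=-2880, U_pp(3)=1800, U_pp(4)=-2880; U_qq(-2)=-4.
Saddle points occur where the two diagonal entries have opposite signs: (-2, -2), (3, -2). Count: 2.

2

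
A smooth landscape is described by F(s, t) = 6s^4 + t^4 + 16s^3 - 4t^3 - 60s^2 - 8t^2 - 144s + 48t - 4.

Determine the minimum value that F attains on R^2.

-388

F(s,t) separates as P(s) + Q(t) − 4, so its minimum is min P + min Q − 4.
P'(s) = 24(s - 2)(s + 1)(s + 3) vanishes at s ∈ {-3, -1, 2}; Q'(t) = 4(t - 3)(t - 2)(t + 2) vanishes at t ∈ {-2, 2, 3}.
Local minima of P (where P''>0): P(-3)=-54, P(2)=-304. Local minima of Q: Q(-2)=-80, Q(3)=45.
So the global minimum of F is P(2) + Q(-2) − 4 = -304 − 80 − 4 = -388, attained at (2, -2).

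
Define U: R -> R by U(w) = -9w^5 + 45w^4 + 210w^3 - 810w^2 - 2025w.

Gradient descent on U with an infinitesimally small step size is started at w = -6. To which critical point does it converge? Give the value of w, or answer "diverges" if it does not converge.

-3

U'(w) = -45(w - 5)(w - 3)(w + 1)(w + 3), so U'(-6) = -66825.
Gradient descent moves in the -U' direction, i.e. w is increasing.
The nearest critical point in that direction is w = -3, where U'' = 4320 > 0 (a local minimum). The iterate converges there.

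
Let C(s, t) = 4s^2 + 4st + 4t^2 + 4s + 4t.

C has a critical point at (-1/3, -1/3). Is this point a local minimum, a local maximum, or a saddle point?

local minimum

The Hessian of C is constant: H = [[8, 4], [4, 8]].
det(H) = 8·8 − 4² = 48.
det(H) > 0 and tr(H) = 16 > 0, so H is positive definite and the point is a local minimum.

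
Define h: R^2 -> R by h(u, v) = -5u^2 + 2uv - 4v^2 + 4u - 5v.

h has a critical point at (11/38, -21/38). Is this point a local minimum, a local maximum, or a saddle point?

local maximum

The Hessian of h is constant: H = [[-10, 2], [2, -8]].
det(H) = (-10)·(-8) − 2² = 76.
det(H) > 0 and tr(H) = -18 < 0, so H is negative definite and the point is a local maximum.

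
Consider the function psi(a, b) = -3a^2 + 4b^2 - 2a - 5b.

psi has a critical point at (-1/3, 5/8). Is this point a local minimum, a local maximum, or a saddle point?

The Hessian of psi is constant: H = [[-6, 0], [0, 8]].
det(H) = (-6)·8 − 0² = -48.
Since det(H) < 0, H is indefinite and the critical point is a saddle point.

saddle point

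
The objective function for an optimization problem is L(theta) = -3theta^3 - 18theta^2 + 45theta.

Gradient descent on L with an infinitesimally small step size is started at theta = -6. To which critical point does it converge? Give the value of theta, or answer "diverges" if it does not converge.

-5

L'(theta) = -9(theta - 1)(theta + 5), so L'(-6) = -63.
Gradient descent moves in the -L' direction, i.e. theta is increasing.
The nearest critical point in that direction is theta = -5, where L'' = 54 > 0 (a local minimum). The iterate converges there.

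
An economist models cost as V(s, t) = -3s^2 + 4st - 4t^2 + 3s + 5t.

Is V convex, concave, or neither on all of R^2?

V is quadratic, so its Hessian is the constant matrix H = [[-6, 4], [4, -8]].
det(H) = 32, tr(H) = -14.
det(H) > 0 and tr(H) < 0, so H is negative definite everywhere: concave.

concave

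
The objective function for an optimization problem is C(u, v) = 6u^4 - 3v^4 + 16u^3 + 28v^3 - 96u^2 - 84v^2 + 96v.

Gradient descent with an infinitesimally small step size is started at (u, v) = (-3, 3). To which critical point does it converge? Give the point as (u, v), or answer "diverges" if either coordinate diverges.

(-4, 2)

C is separable, so gradient descent decouples: u follows -∂C/∂u, v follows -∂C/∂v.
∂C/∂u = 24u(u - 2)(u + 4); at u=-3 this is 360, so u decreases.
∂C/∂v = -12(v - 4)(v - 2)(v - 1); at v=3 this is 24, so v decreases.
u converges to its nearest critical value -4 (a local min of the u-part); v converges to 2. The iterate converges to (-4, 2).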